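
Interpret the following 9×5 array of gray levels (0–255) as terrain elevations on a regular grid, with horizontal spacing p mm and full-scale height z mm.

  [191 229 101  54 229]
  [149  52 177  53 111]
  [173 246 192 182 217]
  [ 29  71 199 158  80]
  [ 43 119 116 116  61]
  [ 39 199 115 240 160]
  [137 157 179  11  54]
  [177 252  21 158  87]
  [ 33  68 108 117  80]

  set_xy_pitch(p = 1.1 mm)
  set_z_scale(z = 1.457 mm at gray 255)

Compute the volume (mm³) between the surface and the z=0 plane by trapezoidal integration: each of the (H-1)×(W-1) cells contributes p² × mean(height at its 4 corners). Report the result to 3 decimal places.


height_mm = gray/255 × 1.457; cell vol = 1.1² × mean(4 corners)
unit = 1.1² × 1.457 / (4×255) = 0.0017284 mm³ per gray-sum
row 0: Σ corner-gray over 4 cells = 2012  → 3.4775
row 1: Σ corner-gray over 4 cells = 2454  → 4.2415
row 2: Σ corner-gray over 4 cells = 2595  → 4.4852
row 3: Σ corner-gray over 4 cells = 1771  → 3.0610
row 4: Σ corner-gray over 4 cells = 2113  → 3.6521
row 5: Σ corner-gray over 4 cells = 2192  → 3.7887
row 6: Σ corner-gray over 4 cells = 2011  → 3.4758
row 7: Σ corner-gray over 4 cells = 1825  → 3.1543
Σ rows: total corner-gray = 16973  → 29.3362 mm³

29.336


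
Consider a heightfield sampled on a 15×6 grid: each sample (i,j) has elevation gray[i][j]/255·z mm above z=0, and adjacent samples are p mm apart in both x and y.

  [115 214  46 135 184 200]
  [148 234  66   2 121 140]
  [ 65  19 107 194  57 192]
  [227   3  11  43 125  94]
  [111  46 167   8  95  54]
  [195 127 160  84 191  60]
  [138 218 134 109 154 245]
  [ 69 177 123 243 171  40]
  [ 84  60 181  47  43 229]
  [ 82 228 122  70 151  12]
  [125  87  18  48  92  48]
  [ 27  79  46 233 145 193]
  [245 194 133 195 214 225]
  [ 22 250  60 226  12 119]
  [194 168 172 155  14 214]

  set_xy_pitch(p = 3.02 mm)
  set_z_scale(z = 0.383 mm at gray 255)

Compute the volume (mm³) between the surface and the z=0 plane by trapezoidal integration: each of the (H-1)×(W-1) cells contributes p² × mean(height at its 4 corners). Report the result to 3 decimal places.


115.646

height_mm = gray/255 × 0.383; cell vol = 3.02² × mean(4 corners)
unit = 3.02² × 0.383 / (4×255) = 0.00342462 mm³ per gray-sum
row 0: Σ corner-gray over 5 cells = 2607  → 8.9280
row 1: Σ corner-gray over 5 cells = 2145  → 7.3458
row 2: Σ corner-gray over 5 cells = 1696  → 5.8082
row 3: Σ corner-gray over 5 cells = 1482  → 5.0753
row 4: Σ corner-gray over 5 cells = 2176  → 7.4520
row 5: Σ corner-gray over 5 cells = 2992  → 10.2465
row 6: Σ corner-gray over 5 cells = 3150  → 10.7876
row 7: Σ corner-gray over 5 cells = 2512  → 8.6026
row 8: Σ corner-gray over 5 cells = 2211  → 7.5718
row 9: Σ corner-gray over 5 cells = 1899  → 6.5034
row 10: Σ corner-gray over 5 cells = 1889  → 6.4691
row 11: Σ corner-gray over 5 cells = 3168  → 10.8492
row 12: Σ corner-gray over 5 cells = 3179  → 10.8869
row 13: Σ corner-gray over 5 cells = 2663  → 9.1198
Σ rows: total corner-gray = 33769  → 115.6460 mm³


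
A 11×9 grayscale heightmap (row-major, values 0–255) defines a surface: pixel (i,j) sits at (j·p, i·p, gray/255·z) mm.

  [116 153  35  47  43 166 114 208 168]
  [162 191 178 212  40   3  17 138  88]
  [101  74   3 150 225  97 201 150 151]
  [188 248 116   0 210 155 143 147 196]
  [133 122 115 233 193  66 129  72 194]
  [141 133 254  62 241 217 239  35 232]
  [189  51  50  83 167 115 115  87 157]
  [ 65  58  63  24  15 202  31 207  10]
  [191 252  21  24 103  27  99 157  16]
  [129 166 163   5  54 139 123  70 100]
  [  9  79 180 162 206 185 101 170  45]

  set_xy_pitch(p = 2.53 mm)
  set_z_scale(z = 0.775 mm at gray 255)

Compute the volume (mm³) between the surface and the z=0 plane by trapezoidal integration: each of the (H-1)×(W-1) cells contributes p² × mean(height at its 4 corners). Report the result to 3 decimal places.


188.905

height_mm = gray/255 × 0.775; cell vol = 2.53² × mean(4 corners)
unit = 2.53² × 0.775 / (4×255) = 0.00486343 mm³ per gray-sum
row 0: Σ corner-gray over 8 cells = 3624  → 17.6251
row 1: Σ corner-gray over 8 cells = 3860  → 18.7728
row 2: Σ corner-gray over 8 cells = 4474  → 21.7590
row 3: Σ corner-gray over 8 cells = 4609  → 22.4155
row 4: Σ corner-gray over 8 cells = 4922  → 23.9378
row 5: Σ corner-gray over 8 cells = 4417  → 21.4818
row 6: Σ corner-gray over 8 cells = 2957  → 14.3812
row 7: Σ corner-gray over 8 cells = 2848  → 13.8510
row 8: Σ corner-gray over 8 cells = 3242  → 15.7672
row 9: Σ corner-gray over 8 cells = 3889  → 18.9139
Σ rows: total corner-gray = 38842  → 188.9053 mm³


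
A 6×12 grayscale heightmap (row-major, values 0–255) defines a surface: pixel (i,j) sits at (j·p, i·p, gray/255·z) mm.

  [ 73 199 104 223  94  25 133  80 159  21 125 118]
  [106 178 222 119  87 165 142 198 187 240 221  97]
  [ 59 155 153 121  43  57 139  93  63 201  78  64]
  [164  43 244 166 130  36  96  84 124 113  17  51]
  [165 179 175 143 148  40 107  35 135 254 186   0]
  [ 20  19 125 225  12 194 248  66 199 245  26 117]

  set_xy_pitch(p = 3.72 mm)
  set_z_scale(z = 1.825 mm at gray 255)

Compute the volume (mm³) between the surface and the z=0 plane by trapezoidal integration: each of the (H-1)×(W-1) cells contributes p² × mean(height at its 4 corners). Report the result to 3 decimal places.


694.564

height_mm = gray/255 × 1.825; cell vol = 3.72² × mean(4 corners)
unit = 3.72² × 1.825 / (4×255) = 0.0247599 mm³ per gray-sum
row 0: Σ corner-gray over 11 cells = 6238  → 154.4521
row 1: Σ corner-gray over 11 cells = 6050  → 149.7973
row 2: Σ corner-gray over 11 cells = 4650  → 115.1335
row 3: Σ corner-gray over 11 cells = 5290  → 130.9798
row 4: Σ corner-gray over 11 cells = 5824  → 144.2016
Σ rows: total corner-gray = 28052  → 694.5642 mm³


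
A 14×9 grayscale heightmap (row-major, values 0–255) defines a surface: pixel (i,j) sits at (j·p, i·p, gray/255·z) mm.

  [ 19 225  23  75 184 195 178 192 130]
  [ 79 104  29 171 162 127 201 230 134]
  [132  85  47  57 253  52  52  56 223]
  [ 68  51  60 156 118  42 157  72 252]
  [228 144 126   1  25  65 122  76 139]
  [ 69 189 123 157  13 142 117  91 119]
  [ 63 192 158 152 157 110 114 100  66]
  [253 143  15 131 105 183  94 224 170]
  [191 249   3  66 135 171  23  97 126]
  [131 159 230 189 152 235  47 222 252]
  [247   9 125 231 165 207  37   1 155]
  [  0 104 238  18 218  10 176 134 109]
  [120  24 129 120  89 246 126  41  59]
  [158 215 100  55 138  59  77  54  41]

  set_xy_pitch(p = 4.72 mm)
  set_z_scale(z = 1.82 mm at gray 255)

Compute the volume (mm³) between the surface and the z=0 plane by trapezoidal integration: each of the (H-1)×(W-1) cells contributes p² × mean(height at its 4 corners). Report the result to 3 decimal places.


2010.082

height_mm = gray/255 × 1.82; cell vol = 4.72² × mean(4 corners)
unit = 4.72² × 1.82 / (4×255) = 0.0397517 mm³ per gray-sum
row 0: Σ corner-gray over 8 cells = 4554  → 181.0290
row 1: Σ corner-gray over 8 cells = 3820  → 151.8513
row 2: Σ corner-gray over 8 cells = 3191  → 126.8475
row 3: Σ corner-gray over 8 cells = 3117  → 123.9059
row 4: Σ corner-gray over 8 cells = 3337  → 132.6513
row 5: Σ corner-gray over 8 cells = 3947  → 156.8998
row 6: Σ corner-gray over 8 cells = 4308  → 171.2501
row 7: Σ corner-gray over 8 cells = 4018  → 159.7221
row 8: Σ corner-gray over 8 cells = 4656  → 185.0837
row 9: Σ corner-gray over 8 cells = 4803  → 190.9272
row 10: Σ corner-gray over 8 cells = 3857  → 153.3221
row 11: Σ corner-gray over 8 cells = 3634  → 144.4575
row 12: Σ corner-gray over 8 cells = 3324  → 132.1345
Σ rows: total corner-gray = 50566  → 2010.0822 mm³


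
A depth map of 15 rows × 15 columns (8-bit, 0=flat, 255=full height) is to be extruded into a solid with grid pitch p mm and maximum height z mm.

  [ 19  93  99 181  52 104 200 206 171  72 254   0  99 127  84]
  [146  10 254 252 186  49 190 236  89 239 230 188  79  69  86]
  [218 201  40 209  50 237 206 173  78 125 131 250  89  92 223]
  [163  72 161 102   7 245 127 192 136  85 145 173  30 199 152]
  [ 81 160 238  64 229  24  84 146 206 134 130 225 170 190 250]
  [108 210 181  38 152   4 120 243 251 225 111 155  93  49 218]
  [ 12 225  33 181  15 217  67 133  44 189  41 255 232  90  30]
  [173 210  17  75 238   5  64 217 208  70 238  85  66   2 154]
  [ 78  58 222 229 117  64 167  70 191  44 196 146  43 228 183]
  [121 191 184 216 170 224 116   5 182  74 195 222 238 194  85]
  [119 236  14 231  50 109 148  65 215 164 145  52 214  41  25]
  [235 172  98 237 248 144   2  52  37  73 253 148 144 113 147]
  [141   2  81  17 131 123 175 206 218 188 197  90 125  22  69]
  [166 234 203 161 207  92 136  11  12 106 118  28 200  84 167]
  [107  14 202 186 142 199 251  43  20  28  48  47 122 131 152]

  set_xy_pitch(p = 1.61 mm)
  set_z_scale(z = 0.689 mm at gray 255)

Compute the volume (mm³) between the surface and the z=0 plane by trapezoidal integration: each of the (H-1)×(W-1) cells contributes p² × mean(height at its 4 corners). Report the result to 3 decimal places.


height_mm = gray/255 × 0.689; cell vol = 1.61² × mean(4 corners)
unit = 1.61² × 0.689 / (4×255) = 0.00175094 mm³ per gray-sum
row 0: Σ corner-gray over 14 cells = 7793  → 13.6451
row 1: Σ corner-gray over 14 cells = 8577  → 15.0178
row 2: Σ corner-gray over 14 cells = 7866  → 13.7729
row 3: Σ corner-gray over 14 cells = 7994  → 13.9970
row 4: Σ corner-gray over 14 cells = 8321  → 14.5696
row 5: Σ corner-gray over 14 cells = 7476  → 13.0900
row 6: Σ corner-gray over 14 cells = 6803  → 11.9116
row 7: Σ corner-gray over 14 cells = 7128  → 12.4807
row 8: Σ corner-gray over 14 cells = 8439  → 14.7762
row 9: Σ corner-gray over 14 cells = 8140  → 14.2526
row 10: Σ corner-gray over 14 cells = 7336  → 12.8449
row 11: Σ corner-gray over 14 cells = 7184  → 12.5787
row 12: Σ corner-gray over 14 cells = 6877  → 12.0412
row 13: Σ corner-gray over 14 cells = 6642  → 11.6297
Σ rows: total corner-gray = 106576  → 186.6080 mm³

186.608


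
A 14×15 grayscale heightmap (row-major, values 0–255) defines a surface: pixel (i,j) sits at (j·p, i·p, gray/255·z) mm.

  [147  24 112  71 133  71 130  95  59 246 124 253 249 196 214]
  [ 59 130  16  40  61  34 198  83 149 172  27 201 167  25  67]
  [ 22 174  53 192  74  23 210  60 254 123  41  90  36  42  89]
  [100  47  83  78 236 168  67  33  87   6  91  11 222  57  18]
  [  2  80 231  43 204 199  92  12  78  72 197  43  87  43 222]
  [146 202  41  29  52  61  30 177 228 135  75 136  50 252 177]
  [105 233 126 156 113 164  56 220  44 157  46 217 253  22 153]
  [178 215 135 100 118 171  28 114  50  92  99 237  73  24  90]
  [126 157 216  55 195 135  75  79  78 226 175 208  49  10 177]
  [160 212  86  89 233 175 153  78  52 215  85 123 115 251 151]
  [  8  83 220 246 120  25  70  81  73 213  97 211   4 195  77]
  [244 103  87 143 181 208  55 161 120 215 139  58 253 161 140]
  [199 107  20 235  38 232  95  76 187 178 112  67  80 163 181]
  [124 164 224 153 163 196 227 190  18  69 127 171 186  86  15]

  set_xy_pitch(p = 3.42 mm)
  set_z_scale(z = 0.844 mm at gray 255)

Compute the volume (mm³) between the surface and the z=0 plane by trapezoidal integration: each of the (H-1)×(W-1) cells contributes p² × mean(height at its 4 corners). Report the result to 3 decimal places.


height_mm = gray/255 × 0.844; cell vol = 3.42² × mean(4 corners)
unit = 3.42² × 0.844 / (4×255) = 0.0096782 mm³ per gray-sum
row 0: Σ corner-gray over 14 cells = 6619  → 64.0600
row 1: Σ corner-gray over 14 cells = 5587  → 54.0721
row 2: Σ corner-gray over 14 cells = 5345  → 51.7300
row 3: Σ corner-gray over 14 cells = 5476  → 52.9978
row 4: Σ corner-gray over 14 cells = 6245  → 60.4403
row 5: Σ corner-gray over 14 cells = 7131  → 69.0152
row 6: Σ corner-gray over 14 cells = 7052  → 68.2506
row 7: Σ corner-gray over 14 cells = 6799  → 65.8021
row 8: Σ corner-gray over 14 cells = 7664  → 74.1737
row 9: Σ corner-gray over 14 cells = 7406  → 71.6767
row 10: Σ corner-gray over 14 cells = 7513  → 72.7123
row 11: Σ corner-gray over 14 cells = 7712  → 74.6383
row 12: Σ corner-gray over 14 cells = 7647  → 74.0092
Σ rows: total corner-gray = 88196  → 853.5783 mm³

853.578


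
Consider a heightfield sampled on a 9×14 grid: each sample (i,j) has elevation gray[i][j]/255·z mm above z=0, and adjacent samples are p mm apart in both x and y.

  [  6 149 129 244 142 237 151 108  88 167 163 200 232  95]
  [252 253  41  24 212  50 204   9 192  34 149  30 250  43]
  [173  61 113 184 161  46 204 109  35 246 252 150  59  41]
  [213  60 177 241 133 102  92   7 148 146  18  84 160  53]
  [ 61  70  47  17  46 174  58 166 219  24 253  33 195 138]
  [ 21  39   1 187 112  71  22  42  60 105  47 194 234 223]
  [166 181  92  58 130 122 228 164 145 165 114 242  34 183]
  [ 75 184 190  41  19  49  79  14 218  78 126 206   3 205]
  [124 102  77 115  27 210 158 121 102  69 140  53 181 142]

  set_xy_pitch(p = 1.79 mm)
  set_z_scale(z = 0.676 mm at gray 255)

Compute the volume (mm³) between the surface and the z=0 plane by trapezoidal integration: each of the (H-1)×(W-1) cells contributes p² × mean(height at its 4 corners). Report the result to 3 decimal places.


height_mm = gray/255 × 0.676; cell vol = 1.79² × mean(4 corners)
unit = 1.79² × 0.676 / (4×255) = 0.0021235 mm³ per gray-sum
row 0: Σ corner-gray over 13 cells = 7312  → 15.5270
row 1: Σ corner-gray over 13 cells = 6645  → 14.1107
row 2: Σ corner-gray over 13 cells = 6456  → 13.7093
row 3: Σ corner-gray over 13 cells = 5805  → 12.3269
row 4: Σ corner-gray over 13 cells = 5275  → 11.2015
row 5: Σ corner-gray over 13 cells = 6171  → 13.1041
row 6: Σ corner-gray over 13 cells = 6393  → 13.5755
row 7: Σ corner-gray over 13 cells = 5670  → 12.0403
Σ rows: total corner-gray = 49727  → 105.5954 mm³

105.595


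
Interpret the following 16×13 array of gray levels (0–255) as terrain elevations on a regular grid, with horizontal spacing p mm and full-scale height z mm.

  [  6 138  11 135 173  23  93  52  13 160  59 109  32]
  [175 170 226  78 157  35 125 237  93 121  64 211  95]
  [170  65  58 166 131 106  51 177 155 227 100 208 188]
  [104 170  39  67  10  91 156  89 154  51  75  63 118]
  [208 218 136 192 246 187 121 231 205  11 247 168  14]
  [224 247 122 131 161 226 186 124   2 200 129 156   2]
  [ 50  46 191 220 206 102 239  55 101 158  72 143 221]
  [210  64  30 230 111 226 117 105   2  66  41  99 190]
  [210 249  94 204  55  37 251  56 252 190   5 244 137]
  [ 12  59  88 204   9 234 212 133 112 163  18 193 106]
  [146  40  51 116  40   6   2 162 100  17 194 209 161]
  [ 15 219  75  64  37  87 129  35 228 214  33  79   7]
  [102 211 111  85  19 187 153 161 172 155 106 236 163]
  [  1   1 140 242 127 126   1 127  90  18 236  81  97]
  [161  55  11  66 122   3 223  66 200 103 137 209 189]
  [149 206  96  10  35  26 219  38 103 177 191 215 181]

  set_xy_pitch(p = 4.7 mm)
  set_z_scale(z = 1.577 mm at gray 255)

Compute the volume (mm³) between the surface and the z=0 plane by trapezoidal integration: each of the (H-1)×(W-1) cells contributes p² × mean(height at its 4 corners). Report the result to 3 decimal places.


height_mm = gray/255 × 1.577; cell vol = 4.7² × mean(4 corners)
unit = 4.7² × 1.577 / (4×255) = 0.0341529 mm³ per gray-sum
row 0: Σ corner-gray over 12 cells = 5274  → 180.1222
row 1: Σ corner-gray over 12 cells = 6550  → 223.7013
row 2: Σ corner-gray over 12 cells = 5398  → 184.3572
row 3: Σ corner-gray over 12 cells = 6298  → 215.0948
row 4: Σ corner-gray over 12 cells = 7740  → 264.3432
row 5: Σ corner-gray over 12 cells = 6931  → 236.7136
row 6: Σ corner-gray over 12 cells = 5919  → 202.1509
row 7: Σ corner-gray over 12 cells = 6203  → 211.8503
row 8: Σ corner-gray over 12 cells = 6589  → 225.0333
row 9: Σ corner-gray over 12 cells = 5149  → 175.8531
row 10: Σ corner-gray over 12 cells = 4603  → 157.2057
row 11: Σ corner-gray over 12 cells = 5879  → 200.7847
row 12: Σ corner-gray over 12 cells = 5933  → 202.6290
row 13: Σ corner-gray over 12 cells = 5216  → 178.1414
row 14: Σ corner-gray over 12 cells = 5702  → 194.7397
Σ rows: total corner-gray = 89384  → 3052.7204 mm³

3052.720


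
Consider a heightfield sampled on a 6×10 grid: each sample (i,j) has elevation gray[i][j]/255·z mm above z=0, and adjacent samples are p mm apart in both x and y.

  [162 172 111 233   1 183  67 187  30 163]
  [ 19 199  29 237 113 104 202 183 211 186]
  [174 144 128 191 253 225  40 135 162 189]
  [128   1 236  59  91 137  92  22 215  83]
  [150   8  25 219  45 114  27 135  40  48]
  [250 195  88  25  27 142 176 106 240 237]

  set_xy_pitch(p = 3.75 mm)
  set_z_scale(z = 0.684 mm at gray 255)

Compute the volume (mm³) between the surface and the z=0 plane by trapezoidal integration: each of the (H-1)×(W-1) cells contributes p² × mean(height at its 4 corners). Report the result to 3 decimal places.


215.196

height_mm = gray/255 × 0.684; cell vol = 3.75² × mean(4 corners)
unit = 3.75² × 0.684 / (4×255) = 0.00943015 mm³ per gray-sum
row 0: Σ corner-gray over 9 cells = 5054  → 47.6600
row 1: Σ corner-gray over 9 cells = 5680  → 53.5632
row 2: Σ corner-gray over 9 cells = 4836  → 45.6042
row 3: Σ corner-gray over 9 cells = 3341  → 31.5061
row 4: Σ corner-gray over 9 cells = 3909  → 36.8624
Σ rows: total corner-gray = 22820  → 215.1960 mm³


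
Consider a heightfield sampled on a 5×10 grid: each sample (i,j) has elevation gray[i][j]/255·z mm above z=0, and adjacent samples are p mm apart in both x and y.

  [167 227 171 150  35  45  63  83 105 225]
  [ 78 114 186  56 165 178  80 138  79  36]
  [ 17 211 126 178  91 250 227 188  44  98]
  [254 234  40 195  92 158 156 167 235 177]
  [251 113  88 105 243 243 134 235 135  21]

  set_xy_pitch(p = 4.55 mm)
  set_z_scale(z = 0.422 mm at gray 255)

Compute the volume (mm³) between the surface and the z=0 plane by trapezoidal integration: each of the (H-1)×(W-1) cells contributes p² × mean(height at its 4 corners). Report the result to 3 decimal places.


177.179

height_mm = gray/255 × 0.422; cell vol = 4.55² × mean(4 corners)
unit = 4.55² × 0.422 / (4×255) = 0.00856515 mm³ per gray-sum
row 0: Σ corner-gray over 9 cells = 4256  → 36.4533
row 1: Σ corner-gray over 9 cells = 4851  → 41.5496
row 2: Σ corner-gray over 9 cells = 5730  → 49.0783
row 3: Σ corner-gray over 9 cells = 5849  → 50.0976
Σ rows: total corner-gray = 20686  → 177.1787 mm³


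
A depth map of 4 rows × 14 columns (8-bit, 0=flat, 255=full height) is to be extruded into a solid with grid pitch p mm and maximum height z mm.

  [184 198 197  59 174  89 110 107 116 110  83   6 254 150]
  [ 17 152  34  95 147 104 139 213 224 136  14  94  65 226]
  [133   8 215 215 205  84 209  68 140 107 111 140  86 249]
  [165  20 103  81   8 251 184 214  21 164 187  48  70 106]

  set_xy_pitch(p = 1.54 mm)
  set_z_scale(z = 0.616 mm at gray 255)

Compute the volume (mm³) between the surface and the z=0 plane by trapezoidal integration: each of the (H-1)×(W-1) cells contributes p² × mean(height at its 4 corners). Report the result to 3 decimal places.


height_mm = gray/255 × 0.616; cell vol = 1.54² × mean(4 corners)
unit = 1.54² × 0.616 / (4×255) = 0.00143226 mm³ per gray-sum
row 0: Σ corner-gray over 13 cells = 6417  → 9.1908
row 1: Σ corner-gray over 13 cells = 6635  → 9.5030
row 2: Σ corner-gray over 13 cells = 6531  → 9.3541
Σ rows: total corner-gray = 19583  → 28.0480 mm³

28.048


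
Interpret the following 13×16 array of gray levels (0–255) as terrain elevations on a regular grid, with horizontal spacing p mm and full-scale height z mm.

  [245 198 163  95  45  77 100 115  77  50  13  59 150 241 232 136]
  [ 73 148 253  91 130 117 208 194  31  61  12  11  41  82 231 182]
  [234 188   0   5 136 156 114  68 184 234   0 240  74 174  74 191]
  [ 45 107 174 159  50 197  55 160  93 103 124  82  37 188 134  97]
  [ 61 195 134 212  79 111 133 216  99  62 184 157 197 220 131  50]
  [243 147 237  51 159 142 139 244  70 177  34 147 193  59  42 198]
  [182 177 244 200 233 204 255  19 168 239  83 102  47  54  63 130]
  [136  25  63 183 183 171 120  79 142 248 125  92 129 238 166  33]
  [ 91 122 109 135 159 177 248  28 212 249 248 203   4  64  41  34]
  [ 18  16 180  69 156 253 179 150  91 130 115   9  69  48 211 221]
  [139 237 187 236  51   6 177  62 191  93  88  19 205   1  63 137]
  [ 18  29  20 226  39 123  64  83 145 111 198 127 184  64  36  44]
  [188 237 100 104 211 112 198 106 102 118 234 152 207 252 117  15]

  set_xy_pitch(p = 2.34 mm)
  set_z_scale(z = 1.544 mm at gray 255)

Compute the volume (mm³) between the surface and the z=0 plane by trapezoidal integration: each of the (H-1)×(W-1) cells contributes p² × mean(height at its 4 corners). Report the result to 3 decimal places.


height_mm = gray/255 × 1.544; cell vol = 2.34² × mean(4 corners)
unit = 2.34² × 1.544 / (4×255) = 0.00828856 mm³ per gray-sum
row 0: Σ corner-gray over 15 cells = 7086  → 58.7327
row 1: Σ corner-gray over 15 cells = 7194  → 59.6279
row 2: Σ corner-gray over 15 cells = 7187  → 59.5698
row 3: Σ corner-gray over 15 cells = 7839  → 64.9740
row 4: Σ corner-gray over 15 cells = 8494  → 70.4030
row 5: Σ corner-gray over 15 cells = 8611  → 71.3727
row 6: Σ corner-gray over 15 cells = 8585  → 71.1572
row 7: Σ corner-gray over 15 cells = 8220  → 68.1319
row 8: Σ corner-gray over 15 cells = 7714  → 63.9379
row 9: Σ corner-gray over 15 cells = 7099  → 58.8405
row 10: Σ corner-gray over 15 cells = 6468  → 53.6104
row 11: Σ corner-gray over 15 cells = 7663  → 63.5152
Σ rows: total corner-gray = 92160  → 763.8733 mm³

763.873


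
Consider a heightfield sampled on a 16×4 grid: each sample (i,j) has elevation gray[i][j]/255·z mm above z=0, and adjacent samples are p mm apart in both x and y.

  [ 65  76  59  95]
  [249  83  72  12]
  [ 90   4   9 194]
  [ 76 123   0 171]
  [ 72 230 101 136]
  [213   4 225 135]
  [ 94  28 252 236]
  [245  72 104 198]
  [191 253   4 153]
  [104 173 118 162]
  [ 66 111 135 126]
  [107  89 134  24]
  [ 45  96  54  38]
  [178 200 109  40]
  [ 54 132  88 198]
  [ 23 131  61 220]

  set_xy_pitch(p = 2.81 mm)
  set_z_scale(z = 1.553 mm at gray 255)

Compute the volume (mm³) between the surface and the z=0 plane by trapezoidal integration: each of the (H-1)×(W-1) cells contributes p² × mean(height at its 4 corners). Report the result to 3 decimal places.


243.846

height_mm = gray/255 × 1.553; cell vol = 2.81² × mean(4 corners)
unit = 2.81² × 1.553 / (4×255) = 0.0120222 mm³ per gray-sum
row 0: Σ corner-gray over 3 cells = 1001  → 12.0342
row 1: Σ corner-gray over 3 cells = 881  → 10.5916
row 2: Σ corner-gray over 3 cells = 803  → 9.6538
row 3: Σ corner-gray over 3 cells = 1363  → 16.3863
row 4: Σ corner-gray over 3 cells = 1676  → 20.1492
row 5: Σ corner-gray over 3 cells = 1696  → 20.3897
row 6: Σ corner-gray over 3 cells = 1685  → 20.2574
row 7: Σ corner-gray over 3 cells = 1653  → 19.8727
row 8: Σ corner-gray over 3 cells = 1706  → 20.5099
row 9: Σ corner-gray over 3 cells = 1532  → 18.4180
row 10: Σ corner-gray over 3 cells = 1261  → 15.1600
row 11: Σ corner-gray over 3 cells = 960  → 11.5413
row 12: Σ corner-gray over 3 cells = 1219  → 14.6551
row 13: Σ corner-gray over 3 cells = 1528  → 18.3699
row 14: Σ corner-gray over 3 cells = 1319  → 15.8573
Σ rows: total corner-gray = 20283  → 243.8463 mm³


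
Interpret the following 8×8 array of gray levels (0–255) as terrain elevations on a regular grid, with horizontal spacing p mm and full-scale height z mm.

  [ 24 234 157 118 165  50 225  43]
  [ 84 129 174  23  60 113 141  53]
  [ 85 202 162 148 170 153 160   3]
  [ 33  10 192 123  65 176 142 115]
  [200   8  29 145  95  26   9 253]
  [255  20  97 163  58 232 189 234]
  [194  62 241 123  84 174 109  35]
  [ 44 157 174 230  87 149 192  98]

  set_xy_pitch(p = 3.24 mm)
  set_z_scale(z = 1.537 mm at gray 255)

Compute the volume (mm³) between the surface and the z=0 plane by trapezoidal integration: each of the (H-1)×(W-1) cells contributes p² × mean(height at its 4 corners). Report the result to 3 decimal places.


height_mm = gray/255 × 1.537; cell vol = 3.24² × mean(4 corners)
unit = 3.24² × 1.537 / (4×255) = 0.0158184 mm³ per gray-sum
row 0: Σ corner-gray over 7 cells = 3382  → 53.4980
row 1: Σ corner-gray over 7 cells = 3495  → 55.2855
row 2: Σ corner-gray over 7 cells = 3642  → 57.6108
row 3: Σ corner-gray over 7 cells = 2641  → 41.7765
row 4: Σ corner-gray over 7 cells = 3084  → 48.7841
row 5: Σ corner-gray over 7 cells = 3822  → 60.4581
row 6: Σ corner-gray over 7 cells = 3935  → 62.2456
Σ rows: total corner-gray = 24001  → 379.6584 mm³

379.658


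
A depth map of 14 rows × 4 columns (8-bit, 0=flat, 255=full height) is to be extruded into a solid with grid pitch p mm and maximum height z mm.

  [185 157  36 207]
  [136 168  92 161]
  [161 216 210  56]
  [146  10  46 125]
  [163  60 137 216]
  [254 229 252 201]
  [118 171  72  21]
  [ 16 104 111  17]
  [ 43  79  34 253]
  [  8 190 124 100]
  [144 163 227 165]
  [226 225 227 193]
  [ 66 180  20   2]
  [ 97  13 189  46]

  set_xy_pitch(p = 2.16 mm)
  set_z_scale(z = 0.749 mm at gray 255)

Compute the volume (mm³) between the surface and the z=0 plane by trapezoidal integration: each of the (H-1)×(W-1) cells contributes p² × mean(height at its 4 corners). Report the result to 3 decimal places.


70.901

height_mm = gray/255 × 0.749; cell vol = 2.16² × mean(4 corners)
unit = 2.16² × 0.749 / (4×255) = 0.00342601 mm³ per gray-sum
row 0: Σ corner-gray over 3 cells = 1595  → 5.4645
row 1: Σ corner-gray over 3 cells = 1886  → 6.4615
row 2: Σ corner-gray over 3 cells = 1452  → 4.9746
row 3: Σ corner-gray over 3 cells = 1156  → 3.9605
row 4: Σ corner-gray over 3 cells = 2190  → 7.5030
row 5: Σ corner-gray over 3 cells = 2042  → 6.9959
row 6: Σ corner-gray over 3 cells = 1088  → 3.7275
row 7: Σ corner-gray over 3 cells = 985  → 3.3746
row 8: Σ corner-gray over 3 cells = 1258  → 4.3099
row 9: Σ corner-gray over 3 cells = 1825  → 6.2525
row 10: Σ corner-gray over 3 cells = 2412  → 8.2635
row 11: Σ corner-gray over 3 cells = 1791  → 6.1360
row 12: Σ corner-gray over 3 cells = 1015  → 3.4774
Σ rows: total corner-gray = 20695  → 70.9014 mm³


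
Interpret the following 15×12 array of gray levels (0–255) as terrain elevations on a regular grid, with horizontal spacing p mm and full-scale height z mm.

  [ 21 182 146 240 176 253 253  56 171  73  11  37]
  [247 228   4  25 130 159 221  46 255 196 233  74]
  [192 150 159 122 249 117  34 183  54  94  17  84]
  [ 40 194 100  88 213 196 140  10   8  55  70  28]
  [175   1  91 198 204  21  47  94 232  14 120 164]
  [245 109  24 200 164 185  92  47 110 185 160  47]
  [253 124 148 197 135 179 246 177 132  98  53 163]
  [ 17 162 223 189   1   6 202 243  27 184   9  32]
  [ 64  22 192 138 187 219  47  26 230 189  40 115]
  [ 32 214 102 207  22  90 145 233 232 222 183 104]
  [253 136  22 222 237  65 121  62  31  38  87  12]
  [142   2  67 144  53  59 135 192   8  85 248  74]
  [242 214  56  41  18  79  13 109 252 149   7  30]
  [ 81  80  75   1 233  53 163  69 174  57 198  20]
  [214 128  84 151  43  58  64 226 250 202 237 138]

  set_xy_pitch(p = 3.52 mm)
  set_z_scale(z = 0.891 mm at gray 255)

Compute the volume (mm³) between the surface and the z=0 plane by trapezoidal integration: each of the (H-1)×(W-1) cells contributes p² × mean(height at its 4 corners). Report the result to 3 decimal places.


height_mm = gray/255 × 0.891; cell vol = 3.52² × mean(4 corners)
unit = 3.52² × 0.891 / (4×255) = 0.0108234 mm³ per gray-sum
row 0: Σ corner-gray over 11 cells = 6495  → 70.2978
row 1: Σ corner-gray over 11 cells = 5949  → 64.3883
row 2: Σ corner-gray over 11 cells = 4850  → 52.4934
row 3: Σ corner-gray over 11 cells = 4599  → 49.7767
row 4: Σ corner-gray over 11 cells = 5227  → 56.5738
row 5: Σ corner-gray over 11 cells = 6238  → 67.5162
row 6: Σ corner-gray over 11 cells = 5935  → 64.2368
row 7: Σ corner-gray over 11 cells = 5300  → 57.3639
row 8: Σ corner-gray over 11 cells = 6195  → 67.0508
row 9: Σ corner-gray over 11 cells = 5743  → 62.1587
row 10: Σ corner-gray over 11 cells = 4509  → 48.8026
row 11: Σ corner-gray over 11 cells = 4350  → 47.0817
row 12: Σ corner-gray over 11 cells = 4455  → 48.2182
row 13: Σ corner-gray over 11 cells = 5545  → 60.0156
Σ rows: total corner-gray = 75390  → 815.9745 mm³

815.975


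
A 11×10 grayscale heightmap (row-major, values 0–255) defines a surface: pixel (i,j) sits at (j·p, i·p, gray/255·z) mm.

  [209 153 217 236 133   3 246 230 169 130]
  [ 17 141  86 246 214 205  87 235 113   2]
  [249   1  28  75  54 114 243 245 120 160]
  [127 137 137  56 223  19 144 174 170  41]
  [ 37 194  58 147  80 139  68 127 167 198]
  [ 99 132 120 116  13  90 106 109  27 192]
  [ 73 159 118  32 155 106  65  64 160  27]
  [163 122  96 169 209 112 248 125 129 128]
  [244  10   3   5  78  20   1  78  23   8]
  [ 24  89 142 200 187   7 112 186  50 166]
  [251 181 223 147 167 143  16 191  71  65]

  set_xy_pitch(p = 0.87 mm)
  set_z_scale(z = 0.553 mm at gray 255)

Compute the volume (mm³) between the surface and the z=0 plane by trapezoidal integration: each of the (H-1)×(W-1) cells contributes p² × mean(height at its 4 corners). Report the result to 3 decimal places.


height_mm = gray/255 × 0.553; cell vol = 0.87² × mean(4 corners)
unit = 0.87² × 0.553 / (4×255) = 0.000410359 mm³ per gray-sum
row 0: Σ corner-gray over 9 cells = 5786  → 2.3743
row 1: Σ corner-gray over 9 cells = 4842  → 1.9870
row 2: Σ corner-gray over 9 cells = 4457  → 1.8290
row 3: Σ corner-gray over 9 cells = 4483  → 1.8396
row 4: Σ corner-gray over 9 cells = 3912  → 1.6053
row 5: Σ corner-gray over 9 cells = 3535  → 1.4506
row 6: Σ corner-gray over 9 cells = 4529  → 1.8585
row 7: Σ corner-gray over 9 cells = 3399  → 1.3948
row 8: Σ corner-gray over 9 cells = 2824  → 1.1589
row 9: Σ corner-gray over 9 cells = 4730  → 1.9410
Σ rows: total corner-gray = 42497  → 17.4390 mm³

17.439


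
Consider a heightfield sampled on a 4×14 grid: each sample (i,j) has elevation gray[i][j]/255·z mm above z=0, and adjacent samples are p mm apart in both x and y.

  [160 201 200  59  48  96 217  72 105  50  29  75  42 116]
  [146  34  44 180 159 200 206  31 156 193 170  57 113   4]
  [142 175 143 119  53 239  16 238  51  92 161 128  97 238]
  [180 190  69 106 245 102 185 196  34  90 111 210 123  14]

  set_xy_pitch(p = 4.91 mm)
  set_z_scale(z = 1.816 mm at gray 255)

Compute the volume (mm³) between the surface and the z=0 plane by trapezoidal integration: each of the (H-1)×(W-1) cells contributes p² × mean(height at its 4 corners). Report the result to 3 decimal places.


height_mm = gray/255 × 1.816; cell vol = 4.91² × mean(4 corners)
unit = 4.91² × 1.816 / (4×255) = 0.0429219 mm³ per gray-sum
row 0: Σ corner-gray over 13 cells = 5900  → 253.2390
row 1: Σ corner-gray over 13 cells = 6640  → 285.0012
row 2: Σ corner-gray over 13 cells = 6920  → 297.0194
Σ rows: total corner-gray = 19460  → 835.2596 mm³

835.260


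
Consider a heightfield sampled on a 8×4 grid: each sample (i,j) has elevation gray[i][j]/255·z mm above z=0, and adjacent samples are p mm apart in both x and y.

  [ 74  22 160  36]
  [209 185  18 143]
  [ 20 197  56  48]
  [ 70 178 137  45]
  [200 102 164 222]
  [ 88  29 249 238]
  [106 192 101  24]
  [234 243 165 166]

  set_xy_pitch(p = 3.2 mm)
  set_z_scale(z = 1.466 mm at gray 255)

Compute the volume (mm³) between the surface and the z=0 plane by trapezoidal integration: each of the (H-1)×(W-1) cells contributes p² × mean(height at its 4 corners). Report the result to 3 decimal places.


161.127

height_mm = gray/255 × 1.466; cell vol = 3.2² × mean(4 corners)
unit = 3.2² × 1.466 / (4×255) = 0.0147175 mm³ per gray-sum
row 0: Σ corner-gray over 3 cells = 1232  → 18.1319
row 1: Σ corner-gray over 3 cells = 1332  → 19.6037
row 2: Σ corner-gray over 3 cells = 1319  → 19.4124
row 3: Σ corner-gray over 3 cells = 1699  → 25.0050
row 4: Σ corner-gray over 3 cells = 1836  → 27.0213
row 5: Σ corner-gray over 3 cells = 1598  → 23.5185
row 6: Σ corner-gray over 3 cells = 1932  → 28.4342
Σ rows: total corner-gray = 10948  → 161.1271 mm³


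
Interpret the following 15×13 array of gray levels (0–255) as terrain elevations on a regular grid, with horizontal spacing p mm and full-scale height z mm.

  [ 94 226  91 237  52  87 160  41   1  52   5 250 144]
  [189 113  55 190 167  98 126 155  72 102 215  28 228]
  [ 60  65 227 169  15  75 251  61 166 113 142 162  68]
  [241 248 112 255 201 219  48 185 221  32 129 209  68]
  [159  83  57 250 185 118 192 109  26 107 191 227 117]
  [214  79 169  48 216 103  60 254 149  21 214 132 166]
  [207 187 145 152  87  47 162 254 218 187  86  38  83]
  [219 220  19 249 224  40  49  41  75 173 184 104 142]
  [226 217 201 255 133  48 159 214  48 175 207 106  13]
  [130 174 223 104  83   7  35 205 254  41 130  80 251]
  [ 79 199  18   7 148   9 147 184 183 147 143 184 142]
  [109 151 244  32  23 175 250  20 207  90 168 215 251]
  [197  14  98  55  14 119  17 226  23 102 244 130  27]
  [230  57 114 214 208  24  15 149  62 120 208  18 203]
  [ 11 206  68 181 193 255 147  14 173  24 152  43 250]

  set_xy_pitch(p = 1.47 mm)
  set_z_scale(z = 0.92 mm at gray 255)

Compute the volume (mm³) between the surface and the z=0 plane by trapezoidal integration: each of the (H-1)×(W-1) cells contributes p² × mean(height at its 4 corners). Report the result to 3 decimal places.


height_mm = gray/255 × 0.92; cell vol = 1.47² × mean(4 corners)
unit = 1.47² × 0.92 / (4×255) = 0.00194905 mm³ per gray-sum
row 0: Σ corner-gray over 12 cells = 5701  → 11.1115
row 1: Σ corner-gray over 12 cells = 6079  → 11.8483
row 2: Σ corner-gray over 12 cells = 7047  → 13.7349
row 3: Σ corner-gray over 12 cells = 7393  → 14.4093
row 4: Σ corner-gray over 12 cells = 6636  → 12.9339
row 5: Σ corner-gray over 12 cells = 6686  → 13.0313
row 6: Σ corner-gray over 12 cells = 6533  → 12.7331
row 7: Σ corner-gray over 12 cells = 6882  → 13.4133
row 8: Σ corner-gray over 12 cells = 6818  → 13.2886
row 9: Σ corner-gray over 12 cells = 6012  → 11.7177
row 10: Σ corner-gray over 12 cells = 6469  → 12.6084
row 11: Σ corner-gray over 12 cells = 5818  → 11.3396
row 12: Σ corner-gray over 12 cells = 5119  → 9.9772
row 13: Σ corner-gray over 12 cells = 5984  → 11.6631
Σ rows: total corner-gray = 89177  → 173.8102 mm³

173.810


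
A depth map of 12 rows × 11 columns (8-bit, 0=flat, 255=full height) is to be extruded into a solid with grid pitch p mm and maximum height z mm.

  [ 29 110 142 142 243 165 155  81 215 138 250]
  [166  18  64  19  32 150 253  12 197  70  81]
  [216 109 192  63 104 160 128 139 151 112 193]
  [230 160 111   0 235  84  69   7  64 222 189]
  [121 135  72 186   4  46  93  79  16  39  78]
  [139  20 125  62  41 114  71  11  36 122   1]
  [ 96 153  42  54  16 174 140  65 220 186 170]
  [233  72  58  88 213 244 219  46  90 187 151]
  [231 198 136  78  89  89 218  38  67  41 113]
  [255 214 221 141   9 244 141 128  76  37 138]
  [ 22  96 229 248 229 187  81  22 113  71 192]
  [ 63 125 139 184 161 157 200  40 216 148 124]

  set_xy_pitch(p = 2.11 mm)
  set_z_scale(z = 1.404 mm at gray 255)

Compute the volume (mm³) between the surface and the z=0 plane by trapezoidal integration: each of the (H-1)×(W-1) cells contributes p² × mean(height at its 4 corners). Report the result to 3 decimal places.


316.447

height_mm = gray/255 × 1.404; cell vol = 2.11² × mean(4 corners)
unit = 2.11² × 1.404 / (4×255) = 0.00612818 mm³ per gray-sum
row 0: Σ corner-gray over 10 cells = 4938  → 30.2610
row 1: Σ corner-gray over 10 cells = 4602  → 28.2019
row 2: Σ corner-gray over 10 cells = 5048  → 30.9351
row 3: Σ corner-gray over 10 cells = 3862  → 23.6670
row 4: Σ corner-gray over 10 cells = 2883  → 17.6676
row 5: Σ corner-gray over 10 cells = 3710  → 22.7356
row 6: Σ corner-gray over 10 cells = 5184  → 31.7685
row 7: Σ corner-gray over 10 cells = 5070  → 31.0699
row 8: Σ corner-gray over 10 cells = 5067  → 31.0515
row 9: Σ corner-gray over 10 cells = 5581  → 34.2014
row 10: Σ corner-gray over 10 cells = 5693  → 34.8878
Σ rows: total corner-gray = 51638  → 316.4472 mm³


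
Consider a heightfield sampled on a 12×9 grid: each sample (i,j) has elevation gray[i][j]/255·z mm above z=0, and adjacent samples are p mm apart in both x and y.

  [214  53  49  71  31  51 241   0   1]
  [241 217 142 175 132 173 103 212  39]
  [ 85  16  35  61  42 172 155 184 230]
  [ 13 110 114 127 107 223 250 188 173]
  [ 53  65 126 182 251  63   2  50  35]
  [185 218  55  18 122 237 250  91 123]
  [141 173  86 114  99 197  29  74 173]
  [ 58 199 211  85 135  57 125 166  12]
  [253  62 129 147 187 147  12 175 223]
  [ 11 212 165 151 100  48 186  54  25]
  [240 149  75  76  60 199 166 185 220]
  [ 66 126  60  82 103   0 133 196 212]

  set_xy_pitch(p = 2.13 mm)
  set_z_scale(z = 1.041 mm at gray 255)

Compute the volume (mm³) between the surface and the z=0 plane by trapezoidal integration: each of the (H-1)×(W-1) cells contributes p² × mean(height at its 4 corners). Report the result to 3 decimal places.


205.414

height_mm = gray/255 × 1.041; cell vol = 2.13² × mean(4 corners)
unit = 2.13² × 1.041 / (4×255) = 0.00463031 mm³ per gray-sum
row 0: Σ corner-gray over 8 cells = 3795  → 17.5720
row 1: Σ corner-gray over 8 cells = 4233  → 19.6001
row 2: Σ corner-gray over 8 cells = 4069  → 18.8407
row 3: Σ corner-gray over 8 cells = 3990  → 18.4749
row 4: Σ corner-gray over 8 cells = 3856  → 17.8545
row 5: Σ corner-gray over 8 cells = 4148  → 19.2065
row 6: Σ corner-gray over 8 cells = 3884  → 17.9841
row 7: Σ corner-gray over 8 cells = 4220  → 19.5399
row 8: Σ corner-gray over 8 cells = 4062  → 18.8083
row 9: Σ corner-gray over 8 cells = 4148  → 19.2065
row 10: Σ corner-gray over 8 cells = 3958  → 18.3268
Σ rows: total corner-gray = 44363  → 205.4143 mm³


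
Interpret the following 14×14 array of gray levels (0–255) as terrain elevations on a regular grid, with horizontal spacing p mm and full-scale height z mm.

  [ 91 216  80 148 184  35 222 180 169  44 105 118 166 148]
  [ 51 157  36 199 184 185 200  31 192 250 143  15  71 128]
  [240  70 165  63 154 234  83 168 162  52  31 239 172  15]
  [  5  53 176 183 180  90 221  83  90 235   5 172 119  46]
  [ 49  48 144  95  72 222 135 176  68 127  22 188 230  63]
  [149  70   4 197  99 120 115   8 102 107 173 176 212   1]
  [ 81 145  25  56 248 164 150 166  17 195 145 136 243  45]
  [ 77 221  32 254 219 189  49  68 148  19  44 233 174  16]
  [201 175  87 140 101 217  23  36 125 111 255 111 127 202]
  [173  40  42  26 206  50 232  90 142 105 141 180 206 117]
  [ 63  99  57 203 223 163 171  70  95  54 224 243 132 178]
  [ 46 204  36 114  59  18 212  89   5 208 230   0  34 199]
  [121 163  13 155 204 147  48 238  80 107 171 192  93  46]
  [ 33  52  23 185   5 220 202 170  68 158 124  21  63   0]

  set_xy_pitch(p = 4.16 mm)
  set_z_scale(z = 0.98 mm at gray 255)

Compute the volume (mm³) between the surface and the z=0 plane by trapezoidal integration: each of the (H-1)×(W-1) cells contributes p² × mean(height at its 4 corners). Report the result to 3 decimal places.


height_mm = gray/255 × 0.98; cell vol = 4.16² × mean(4 corners)
unit = 4.16² × 0.98 / (4×255) = 0.0166269 mm³ per gray-sum
row 0: Σ corner-gray over 13 cells = 7078  → 117.6855
row 1: Σ corner-gray over 13 cells = 6946  → 115.4908
row 2: Σ corner-gray over 13 cells = 6706  → 111.5003
row 3: Σ corner-gray over 13 cells = 6431  → 106.9279
row 4: Σ corner-gray over 13 cells = 6082  → 101.1251
row 5: Σ corner-gray over 13 cells = 6422  → 106.7783
row 6: Σ corner-gray over 13 cells = 6899  → 114.7093
row 7: Σ corner-gray over 13 cells = 6812  → 113.2628
row 8: Σ corner-gray over 13 cells = 6629  → 110.2200
row 9: Σ corner-gray over 13 cells = 6919  → 115.0419
row 10: Σ corner-gray over 13 cells = 6372  → 105.9469
row 11: Σ corner-gray over 13 cells = 6052  → 100.6263
row 12: Σ corner-gray over 13 cells = 6004  → 99.8282
Σ rows: total corner-gray = 85352  → 1419.1434 mm³

1419.143
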